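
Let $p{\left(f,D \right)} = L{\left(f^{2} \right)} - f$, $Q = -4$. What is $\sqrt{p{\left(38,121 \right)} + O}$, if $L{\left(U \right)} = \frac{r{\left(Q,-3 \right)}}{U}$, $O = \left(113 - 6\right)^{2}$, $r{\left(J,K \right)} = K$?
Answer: $\frac{\sqrt{16477481}}{38} \approx 106.82$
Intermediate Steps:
$O = 11449$ ($O = 107^{2} = 11449$)
$L{\left(U \right)} = - \frac{3}{U}$
$p{\left(f,D \right)} = - f - \frac{3}{f^{2}}$ ($p{\left(f,D \right)} = - \frac{3}{f^{2}} - f = - f - \frac{3}{f^{2}}$)
$\sqrt{p{\left(38,121 \right)} + O} = \sqrt{\left(\left(-1\right) 38 - \frac{3}{1444}\right) + 11449} = \sqrt{\left(-38 - \frac{3}{1444}\right) + 11449} = \sqrt{- \frac{54875}{1444} + 11449} = \sqrt{\frac{16477481}{1444}} = \frac{\sqrt{16477481}}{38}$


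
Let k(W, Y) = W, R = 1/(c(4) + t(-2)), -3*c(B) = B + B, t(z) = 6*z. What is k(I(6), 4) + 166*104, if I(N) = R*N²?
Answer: 189877/11 ≈ 17262.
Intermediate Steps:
c(B) = -2*B/3 (c(B) = -(B + B)/3 = -2*B/3)
R = -3/44 (R = 1/(-⅔*4 + 6*(-2)) = 1/(-8/3 - 12) = 1/(-44/3) = -3/44 ≈ -0.068182)
I(N) = -3*N²/44
k(I(6), 4) + 166*104 = -3/44*6² + 166*104 = -3/44*36 + 17264 = -27/11 + 17264 = 189877/11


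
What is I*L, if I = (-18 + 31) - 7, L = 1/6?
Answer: 1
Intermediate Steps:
L = 1/6 ≈ 0.16667
I = 6 (I = 13 - 7 = 6)
I*L = 6*(1/6) = 1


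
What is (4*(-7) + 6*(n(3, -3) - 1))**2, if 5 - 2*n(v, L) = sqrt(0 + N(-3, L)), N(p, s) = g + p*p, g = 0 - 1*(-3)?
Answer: 469 + 228*sqrt(3) ≈ 863.91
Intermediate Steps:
g = 3 (g = 0 + 3 = 3)
N(p, s) = 3 + p**2 (N(p, s) = 3 + p*p = 3 + p**2)
n(v, L) = 5/2 - sqrt(3) (n(v, L) = 5/2 - sqrt(0 + (3 + (-3)**2))/2 = 5/2 - sqrt(0 + (3 + 9))/2 = 5/2 - sqrt(0 + 12)/2 = 5/2 - sqrt(3))
(4*(-7) + 6*(n(3, -3) - 1))**2 = (4*(-7) + 6*((5/2 - sqrt(3)) - 1))**2 = (-28 + 6*(3/2 - sqrt(3)))**2 = (-28 + (9 - 6*sqrt(3)))**2 = (-19 - 6*sqrt(3))**2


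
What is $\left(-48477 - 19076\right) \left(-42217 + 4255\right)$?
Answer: $2564446986$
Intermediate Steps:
$\left(-48477 - 19076\right) \left(-42217 + 4255\right) = \left(-67553\right) \left(-37962\right) = 2564446986$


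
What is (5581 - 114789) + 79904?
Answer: -29304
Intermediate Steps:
(5581 - 114789) + 79904 = -109208 + 79904 = -29304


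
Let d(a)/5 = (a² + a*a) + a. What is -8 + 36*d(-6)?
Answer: 11872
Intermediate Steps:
d(a) = 5*a + 10*a² (d(a) = 5*((a² + a*a) + a) = 5*((a² + a²) + a) = 5*(2*a² + a) = 5*(a + 2*a²) = 5*a + 10*a²)
-8 + 36*d(-6) = -8 + 36*(5*(-6)*(1 + 2*(-6))) = -8 + 36*(5*(-6)*(1 - 12)) = -8 + 36*(5*(-6)*(-11)) = -8 + 36*330 = -8 + 11880 = 11872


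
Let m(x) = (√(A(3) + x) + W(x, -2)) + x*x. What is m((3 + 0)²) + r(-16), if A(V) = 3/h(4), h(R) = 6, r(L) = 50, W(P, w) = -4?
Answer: 127 + √38/2 ≈ 130.08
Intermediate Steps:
A(V) = ½ (A(V) = 3/6 = 3*(⅙) = ½)
m(x) = -4 + x² + √(½ + x) (m(x) = (√(½ + x) - 4) + x*x = (-4 + √(½ + x)) + x² = -4 + x² + √(½ + x))
m((3 + 0)²) + r(-16) = (-4 + ((3 + 0)²)² + √(2 + 4*(3 + 0)²)/2) + 50 = (-4 + (3²)² + √(2 + 4*3²)/2) + 50 = (-4 + 9² + √(2 + 4*9)/2) + 50 = (-4 + 81 + √(2 + 36)/2) + 50 = (-4 + 81 + √38/2) + 50 = (77 + √38/2) + 50 = 127 + √38/2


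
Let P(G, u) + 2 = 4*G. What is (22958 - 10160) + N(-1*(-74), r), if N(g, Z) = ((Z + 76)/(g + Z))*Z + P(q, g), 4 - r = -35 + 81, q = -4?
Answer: 101883/8 ≈ 12735.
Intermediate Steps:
P(G, u) = -2 + 4*G
r = -42 (r = 4 - (-35 + 81) = 4 - 1*46 = 4 - 46 = -42)
N(g, Z) = -18 + Z*(76 + Z)/(Z + g) (N(g, Z) = ((Z + 76)/(g + Z))*Z + (-2 + 4*(-4)) = ((76 + Z)/(Z + g))*Z + (-2 - 16) = ((76 + Z)/(Z + g))*Z - 18 = Z*(76 + Z)/(Z + g) - 18 = -18 + Z*(76 + Z)/(Z + g))
(22958 - 10160) + N(-1*(-74), r) = (22958 - 10160) + ((-42)**2 - (-18)*(-74) + 58*(-42))/(-42 - 1*(-74)) = 12798 + (1764 - 18*74 - 2436)/(-42 + 74) = 12798 + (1764 - 1332 - 2436)/32 = 12798 + (1/32)*(-2004) = 12798 - 501/8 = 101883/8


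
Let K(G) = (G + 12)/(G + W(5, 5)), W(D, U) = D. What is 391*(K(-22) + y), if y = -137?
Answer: -53337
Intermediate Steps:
K(G) = (12 + G)/(5 + G) (K(G) = (G + 12)/(G + 5) = (12 + G)/(5 + G))
391*(K(-22) + y) = 391*((12 - 22)/(5 - 22) - 137) = 391*(-10/(-17) - 137) = 391*(-1/17*(-10) - 137) = 391*(10/17 - 137) = 391*(-2319/17) = -53337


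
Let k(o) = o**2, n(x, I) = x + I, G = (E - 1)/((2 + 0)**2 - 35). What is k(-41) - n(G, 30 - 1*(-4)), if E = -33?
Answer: 51023/31 ≈ 1645.9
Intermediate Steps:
G = 34/31 (G = (-33 - 1)/((2 + 0)**2 - 35) = -34/(2**2 - 35) = -34/(4 - 35) = -34/(-31) = -34*(-1/31) = 34/31 ≈ 1.0968)
n(x, I) = I + x
k(-41) - n(G, 30 - 1*(-4)) = (-41)**2 - ((30 - 1*(-4)) + 34/31) = 1681 - ((30 + 4) + 34/31) = 1681 - (34 + 34/31) = 1681 - 1*1088/31 = 1681 - 1088/31 = 51023/31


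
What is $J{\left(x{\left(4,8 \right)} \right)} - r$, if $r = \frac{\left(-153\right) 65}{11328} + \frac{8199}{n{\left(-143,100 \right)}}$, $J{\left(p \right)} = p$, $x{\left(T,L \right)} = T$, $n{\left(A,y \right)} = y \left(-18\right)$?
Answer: $\frac{890467}{94400} \approx 9.4329$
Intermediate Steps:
$n{\left(A,y \right)} = - 18 y$
$r = - \frac{512867}{94400}$ ($r = \frac{\left(-153\right) 65}{11328} + \frac{8199}{\left(-18\right) 100} = \left(-9945\right) \frac{1}{11328} + \frac{8199}{-1800} = - \frac{3315}{3776} + 8199 \left(- \frac{1}{1800}\right) = - \frac{3315}{3776} - \frac{911}{200} = - \frac{512867}{94400} \approx -5.4329$)
$J{\left(x{\left(4,8 \right)} \right)} - r = 4 - - \frac{512867}{94400} = 4 + \frac{512867}{94400} = \frac{890467}{94400}$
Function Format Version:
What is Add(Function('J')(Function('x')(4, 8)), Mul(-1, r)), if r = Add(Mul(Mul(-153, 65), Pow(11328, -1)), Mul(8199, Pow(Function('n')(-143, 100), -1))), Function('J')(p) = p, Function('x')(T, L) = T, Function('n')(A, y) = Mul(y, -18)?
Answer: Rational(890467, 94400) ≈ 9.4329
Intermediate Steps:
Function('n')(A, y) = Mul(-18, y)
r = Rational(-512867, 94400) (r = Add(Mul(Mul(-153, 65), Pow(11328, -1)), Mul(8199, Pow(Mul(-18, 100), -1))) = Add(Mul(-9945, Rational(1, 11328)), Mul(8199, Pow(-1800, -1))) = Add(Rational(-3315, 3776), Mul(8199, Rational(-1, 1800))) = Add(Rational(-3315, 3776), Rational(-911, 200)) = Rational(-512867, 94400) ≈ -5.4329)
Add(Function('J')(Function('x')(4, 8)), Mul(-1, r)) = Add(4, Mul(-1, Rational(-512867, 94400))) = Add(4, Rational(512867, 94400)) = Rational(890467, 94400)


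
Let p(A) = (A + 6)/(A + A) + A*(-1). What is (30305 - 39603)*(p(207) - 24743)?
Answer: 16006641821/69 ≈ 2.3198e+8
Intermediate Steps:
p(A) = -A + (6 + A)/(2*A) (p(A) = (6 + A)/((2*A)) - A = (6 + A)*(1/(2*A)) - A = (6 + A)/(2*A) - A = -A + (6 + A)/(2*A))
(30305 - 39603)*(p(207) - 24743) = (30305 - 39603)*((½ - 1*207 + 3/207) - 24743) = -9298*((½ - 207 + 3*(1/207)) - 24743) = -9298*((½ - 207 + 1/69) - 24743) = -9298*(-28495/138 - 24743) = -9298*(-3443029/138) = 16006641821/69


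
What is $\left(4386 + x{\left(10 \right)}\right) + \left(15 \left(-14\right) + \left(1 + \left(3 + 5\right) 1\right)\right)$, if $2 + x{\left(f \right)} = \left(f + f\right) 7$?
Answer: $4323$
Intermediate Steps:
$x{\left(f \right)} = -2 + 14 f$ ($x{\left(f \right)} = -2 + \left(f + f\right) 7 = -2 + 2 f 7 = -2 + 14 f$)
$\left(4386 + x{\left(10 \right)}\right) + \left(15 \left(-14\right) + \left(1 + \left(3 + 5\right) 1\right)\right) = \left(4386 + \left(-2 + 14 \cdot 10\right)\right) + \left(15 \left(-14\right) + \left(1 + \left(3 + 5\right) 1\right)\right) = \left(4386 + \left(-2 + 140\right)\right) + \left(-210 + \left(1 + 8 \cdot 1\right)\right) = \left(4386 + 138\right) + \left(-210 + \left(1 + 8\right)\right) = 4524 + \left(-210 + 9\right) = 4524 - 201 = 4323$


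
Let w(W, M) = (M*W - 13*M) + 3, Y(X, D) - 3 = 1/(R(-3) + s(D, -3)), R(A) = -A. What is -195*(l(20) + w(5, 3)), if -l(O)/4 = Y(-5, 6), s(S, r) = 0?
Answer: 6695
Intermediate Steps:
Y(X, D) = 10/3 (Y(X, D) = 3 + 1/(-1*(-3) + 0) = 3 + 1/(3 + 0) = 3 + 1/3 = 10/3)
l(O) = -40/3 (l(O) = -4*10/3 = -40/3)
w(W, M) = 3 - 13*M + M*W (w(W, M) = (-13*M + M*W) + 3 = 3 - 13*M + M*W)
-195*(l(20) + w(5, 3)) = -195*(-40/3 + (3 - 13*3 + 3*5)) = -195*(-40/3 + (3 - 39 + 15)) = -195*(-40/3 - 21) = -195*(-103/3) = 6695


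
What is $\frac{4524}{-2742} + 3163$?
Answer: $\frac{1444737}{457} \approx 3161.4$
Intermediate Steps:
$\frac{4524}{-2742} + 3163 = 4524 \left(- \frac{1}{2742}\right) + 3163 = - \frac{754}{457} + 3163 = \frac{1444737}{457}$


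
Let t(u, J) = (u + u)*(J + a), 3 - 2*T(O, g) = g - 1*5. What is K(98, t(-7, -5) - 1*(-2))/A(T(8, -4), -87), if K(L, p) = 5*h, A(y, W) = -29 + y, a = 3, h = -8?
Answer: 40/23 ≈ 1.7391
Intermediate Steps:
T(O, g) = 4 - g/2 (T(O, g) = 3/2 - (g - 1*5)/2 = 3/2 - (g - 5)/2 = 3/2 - (-5 + g)/2 = 3/2 + (5/2 - g/2) = 4 - g/2)
t(u, J) = 2*u*(3 + J) (t(u, J) = (u + u)*(J + 3) = (2*u)*(3 + J) = 2*u*(3 + J))
K(L, p) = -40 (K(L, p) = 5*(-8) = -40)
K(98, t(-7, -5) - 1*(-2))/A(T(8, -4), -87) = -40/(-29 + (4 - ½*(-4))) = -40/(-29 + (4 + 2)) = -40/(-29 + 6) = -40/(-23) = -40*(-1/23) = 40/23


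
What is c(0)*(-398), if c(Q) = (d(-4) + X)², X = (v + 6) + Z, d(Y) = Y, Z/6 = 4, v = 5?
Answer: -382478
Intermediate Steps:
Z = 24 (Z = 6*4 = 24)
X = 35 (X = (5 + 6) + 24 = 11 + 24 = 35)
c(Q) = 961 (c(Q) = (-4 + 35)² = 31² = 961)
c(0)*(-398) = 961*(-398) = -382478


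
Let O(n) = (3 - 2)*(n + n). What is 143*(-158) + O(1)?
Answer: -22592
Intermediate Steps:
O(n) = 2*n (O(n) = 1*(2*n) = 2*n)
143*(-158) + O(1) = 143*(-158) + 2*1 = -22594 + 2 = -22592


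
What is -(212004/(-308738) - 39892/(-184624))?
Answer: 3353106275/7125055564 ≈ 0.47061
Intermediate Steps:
-(212004/(-308738) - 39892/(-184624)) = -(212004*(-1/308738) - 39892*(-1/184624)) = -(-106002/154369 + 9973/46156) = -1*(-3353106275/7125055564) = 3353106275/7125055564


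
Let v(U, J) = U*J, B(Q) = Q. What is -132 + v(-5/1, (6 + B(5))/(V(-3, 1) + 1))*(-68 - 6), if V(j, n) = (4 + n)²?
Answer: 319/13 ≈ 24.538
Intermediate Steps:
v(U, J) = J*U
-132 + v(-5/1, (6 + B(5))/(V(-3, 1) + 1))*(-68 - 6) = -132 + (((6 + 5)/((4 + 1)² + 1))*(-5/1))*(-68 - 6) = -132 + ((11/(5² + 1))*(-5*1))*(-74) = -132 + ((11/(25 + 1))*(-5))*(-74) = -132 + ((11/26)*(-5))*(-74) = -132 - 55/26*(-74) = -132 + 2035/13 = 319/13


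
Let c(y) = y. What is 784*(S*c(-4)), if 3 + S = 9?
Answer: -18816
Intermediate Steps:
S = 6 (S = -3 + 9 = 6)
784*(S*c(-4)) = 784*(6*(-4)) = 784*(-24) = -18816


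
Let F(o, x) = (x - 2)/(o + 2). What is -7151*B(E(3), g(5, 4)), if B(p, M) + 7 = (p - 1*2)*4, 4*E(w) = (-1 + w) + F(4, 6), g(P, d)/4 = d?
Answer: 264587/3 ≈ 88196.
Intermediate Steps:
g(P, d) = 4*d
F(o, x) = (-2 + x)/(2 + o)
E(w) = -1/12 + w/4 (E(w) = ((-1 + w) + (-2 + 6)/(2 + 4))/4 = ((-1 + w) + 4/6)/4 = ((-1 + w) + (⅙)*4)/4 = ((-1 + w) + ⅔)/4 = (-⅓ + w)/4 = -1/12 + w/4)
B(p, M) = -15 + 4*p (B(p, M) = -7 + (p - 1*2)*4 = -7 + (p - 2)*4 = -7 + (-2 + p)*4 = -7 + (-8 + 4*p) = -15 + 4*p)
-7151*B(E(3), g(5, 4)) = -7151*(-15 + 4*(-1/12 + (¼)*3)) = -7151*(-15 + 4*(-1/12 + ¾)) = -7151*(-15 + 4*(⅔)) = -7151*(-15 + 8/3) = -7151*(-37/3) = 264587/3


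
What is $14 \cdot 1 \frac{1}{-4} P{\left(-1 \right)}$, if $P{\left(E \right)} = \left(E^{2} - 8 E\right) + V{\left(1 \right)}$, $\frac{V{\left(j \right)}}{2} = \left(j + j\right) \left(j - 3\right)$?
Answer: $- \frac{7}{2} \approx -3.5$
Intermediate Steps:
$V{\left(j \right)} = 4 j \left(-3 + j\right)$ ($V{\left(j \right)} = 2 \left(j + j\right) \left(j - 3\right) = 2 \cdot 2 j \left(-3 + j\right) = 4 j \left(-3 + j\right)$)
$P{\left(E \right)} = -8 + E^{2} - 8 E$ ($P{\left(E \right)} = \left(E^{2} - 8 E\right) + 4 \cdot 1 \left(-3 + 1\right) = \left(E^{2} - 8 E\right) + 4 \cdot 1 \left(-2\right) = \left(E^{2} - 8 E\right) - 8 = -8 + E^{2} - 8 E$)
$14 \cdot 1 \frac{1}{-4} P{\left(-1 \right)} = 14 \cdot 1 \frac{1}{-4} \left(-8 + \left(-1\right)^{2} - -8\right) = 14 \cdot 1 \left(- \frac{1}{4}\right) \left(-8 + 1 + 8\right) = 14 \left(- \frac{1}{4}\right) 1 = \left(- \frac{7}{2}\right) 1 = - \frac{7}{2}$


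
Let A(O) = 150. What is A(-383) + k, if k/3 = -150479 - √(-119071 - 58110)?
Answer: -451287 - 3*I*√177181 ≈ -4.5129e+5 - 1262.8*I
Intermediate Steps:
k = -451437 - 3*I*√177181 (k = 3*(-150479 - √(-119071 - 58110)) = 3*(-150479 - √(-177181)) = 3*(-150479 - I*√177181) = -451437 - 3*I*√177181 ≈ -4.5144e+5 - 1262.8*I)
A(-383) + k = 150 + (-451437 - 3*I*√177181) = -451287 - 3*I*√177181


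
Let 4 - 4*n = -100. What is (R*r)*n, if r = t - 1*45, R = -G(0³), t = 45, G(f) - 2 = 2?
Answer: 0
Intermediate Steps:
G(f) = 4 (G(f) = 2 + 2 = 4)
n = 26 (n = 1 - ¼*(-100) = 1 + 25 = 26)
R = -4 (R = -1*4 = -4)
r = 0 (r = 45 - 1*45 = 45 - 45 = 0)
(R*r)*n = -4*0*26 = 0*26 = 0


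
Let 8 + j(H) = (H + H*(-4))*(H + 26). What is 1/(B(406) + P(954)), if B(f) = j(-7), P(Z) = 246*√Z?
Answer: -391/57579383 + 738*√106/57579383 ≈ 0.00012517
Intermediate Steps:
j(H) = -8 - 3*H*(26 + H) (j(H) = -8 + (H + H*(-4))*(H + 26) = -8 + (H - 4*H)*(26 + H) = -8 + (-3*H)*(26 + H) = -8 - 3*H*(26 + H))
B(f) = 391 (B(f) = -8 - 78*(-7) - 3*(-7)² = -8 + 546 - 3*49 = -8 + 546 - 147 = 391)
1/(B(406) + P(954)) = 1/(391 + 246*√954) = 1/(391 + 246*(3*√106)) = 1/(391 + 738*√106)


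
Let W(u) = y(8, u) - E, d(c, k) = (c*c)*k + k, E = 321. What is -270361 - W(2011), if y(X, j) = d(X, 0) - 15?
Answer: -270025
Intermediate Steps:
d(c, k) = k + k*c**2 (d(c, k) = c**2*k + k = k*c**2 + k = k + k*c**2)
y(X, j) = -15 (y(X, j) = 0*(1 + X**2) - 15 = 0 - 15 = -15)
W(u) = -336 (W(u) = -15 - 1*321 = -15 - 321 = -336)
-270361 - W(2011) = -270361 - 1*(-336) = -270361 + 336 = -270025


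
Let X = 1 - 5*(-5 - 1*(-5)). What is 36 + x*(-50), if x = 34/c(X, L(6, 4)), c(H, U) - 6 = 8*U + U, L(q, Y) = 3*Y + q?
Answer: 1087/42 ≈ 25.881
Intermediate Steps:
X = 1 (X = 1 - 5*(-5 + 5) = 1 - 5*0 = 1 + 0 = 1)
L(q, Y) = q + 3*Y
c(H, U) = 6 + 9*U (c(H, U) = 6 + (8*U + U) = 6 + 9*U)
x = 17/84 (x = 34/(6 + 9*(6 + 3*4)) = 34/(6 + 9*(6 + 12)) = 34/(6 + 9*18) = 34/(6 + 162) = 34/168 = 34*(1/168) = 17/84 ≈ 0.20238)
36 + x*(-50) = 36 + (17/84)*(-50) = 36 - 425/42 = 1087/42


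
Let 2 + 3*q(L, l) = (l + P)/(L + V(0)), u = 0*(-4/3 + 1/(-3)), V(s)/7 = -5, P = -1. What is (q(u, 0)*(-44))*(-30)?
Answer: -6072/7 ≈ -867.43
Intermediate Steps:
V(s) = -35 (V(s) = 7*(-5) = -35)
u = 0 (u = 0*(-4*1/3 + 1*(-1/3)) = 0*(-4/3 - 1/3) = 0*(-5/3) = 0)
q(L, l) = -2/3 + (-1 + l)/(3*(-35 + L)) (q(L, l) = -2/3 + ((l - 1)/(L - 35))/3 = -2/3 + ((-1 + l)/(-35 + L))/3 = -2/3 + (-1 + l)/(3*(-35 + L)))
(q(u, 0)*(-44))*(-30) = (((69 + 0 - 2*0)/(3*(-35 + 0)))*(-44))*(-30) = (((1/3)*(69 + 0 + 0)/(-35))*(-44))*(-30) = (((1/3)*(-1/35)*69)*(-44))*(-30) = -23/35*(-44)*(-30) = (1012/35)*(-30) = -6072/7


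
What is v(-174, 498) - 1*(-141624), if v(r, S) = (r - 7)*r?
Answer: 173118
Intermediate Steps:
v(r, S) = r*(-7 + r) (v(r, S) = (-7 + r)*r = r*(-7 + r))
v(-174, 498) - 1*(-141624) = -174*(-7 - 174) - 1*(-141624) = -174*(-181) + 141624 = 31494 + 141624 = 173118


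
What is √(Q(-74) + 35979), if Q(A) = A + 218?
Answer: √36123 ≈ 190.06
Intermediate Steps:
Q(A) = 218 + A
√(Q(-74) + 35979) = √((218 - 74) + 35979) = √(144 + 35979) = √36123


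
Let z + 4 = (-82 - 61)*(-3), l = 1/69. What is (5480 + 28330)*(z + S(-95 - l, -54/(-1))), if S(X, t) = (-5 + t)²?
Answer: 95547060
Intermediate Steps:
l = 1/69 ≈ 0.014493
z = 425 (z = -4 + (-82 - 61)*(-3) = -4 - 143*(-3) = -4 + 429 = 425)
(5480 + 28330)*(z + S(-95 - l, -54/(-1))) = (5480 + 28330)*(425 + (-5 - 54/(-1))²) = 33810*(425 + (-5 - 54*(-1))²) = 33810*(425 + (-5 + 54)²) = 33810*(425 + 49²) = 33810*(425 + 2401) = 33810*2826 = 95547060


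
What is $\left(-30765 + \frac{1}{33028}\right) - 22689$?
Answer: $- \frac{1765478711}{33028} \approx -53454.0$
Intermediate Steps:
$\left(-30765 + \frac{1}{33028}\right) - 22689 = - \frac{1016106419}{33028} - 22689 = - \frac{1765478711}{33028}$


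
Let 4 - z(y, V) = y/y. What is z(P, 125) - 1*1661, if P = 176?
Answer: -1658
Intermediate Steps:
z(y, V) = 3 (z(y, V) = 4 - y/y = 4 - 1*1 = 4 - 1 = 3)
z(P, 125) - 1*1661 = 3 - 1*1661 = 3 - 1661 = -1658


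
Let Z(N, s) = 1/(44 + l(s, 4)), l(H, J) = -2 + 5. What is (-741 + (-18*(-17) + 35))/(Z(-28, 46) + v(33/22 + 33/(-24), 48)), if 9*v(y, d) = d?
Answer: -11280/151 ≈ -74.702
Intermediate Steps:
l(H, J) = 3
v(y, d) = d/9
Z(N, s) = 1/47 (Z(N, s) = 1/(44 + 3) = 1/47)
(-741 + (-18*(-17) + 35))/(Z(-28, 46) + v(33/22 + 33/(-24), 48)) = (-741 + (-18*(-17) + 35))/(1/47 + (⅑)*48) = (-741 + (306 + 35))/(1/47 + 16/3) = (-741 + 341)/(755/141) = -400*141/755 = -11280/151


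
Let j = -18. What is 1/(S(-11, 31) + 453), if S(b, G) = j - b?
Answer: 1/446 ≈ 0.0022422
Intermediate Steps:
S(b, G) = -18 - b
1/(S(-11, 31) + 453) = 1/((-18 - 1*(-11)) + 453) = 1/((-18 + 11) + 453) = 1/(-7 + 453) = 1/446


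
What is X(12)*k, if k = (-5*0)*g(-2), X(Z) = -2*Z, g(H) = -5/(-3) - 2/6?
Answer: 0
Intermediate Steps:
g(H) = 4/3 (g(H) = -5*(-⅓) - 2*⅙ = 5/3 - ⅓ = 4/3)
k = 0 (k = -5*0*(4/3) = 0*(4/3) = 0)
X(12)*k = -2*12*0 = -24*0 = 0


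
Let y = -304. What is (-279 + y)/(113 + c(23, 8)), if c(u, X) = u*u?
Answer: -583/642 ≈ -0.90810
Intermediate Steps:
c(u, X) = u²
(-279 + y)/(113 + c(23, 8)) = (-279 - 304)/(113 + 23²) = -583/(113 + 529) = -583/642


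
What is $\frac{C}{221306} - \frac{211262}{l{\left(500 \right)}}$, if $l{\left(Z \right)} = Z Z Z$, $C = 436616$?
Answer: $\frac{13632561612957}{6915812500000} \approx 1.9712$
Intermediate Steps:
$l{\left(Z \right)} = Z^{3}$ ($l{\left(Z \right)} = Z Z^{2} = Z^{3}$)
$\frac{C}{221306} - \frac{211262}{l{\left(500 \right)}} = \frac{436616}{221306} - \frac{211262}{500^{3}} = 436616 \cdot \frac{1}{221306} - \frac{211262}{125000000} = \frac{218308}{110653} - \frac{105631}{62500000} = \frac{13632561612957}{6915812500000}$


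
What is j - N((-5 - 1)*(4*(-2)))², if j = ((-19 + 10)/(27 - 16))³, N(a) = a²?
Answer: -7065502425/1331 ≈ -5.3084e+6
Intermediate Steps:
j = -729/1331 (j = (-9/11)³ = -729/1331 ≈ -0.54771)
j - N((-5 - 1)*(4*(-2)))² = -729/1331 - (((-5 - 1)*(4*(-2)))²)² = -729/1331 - ((-6*(-8))²)² = -729/1331 - (48²)² = -729/1331 - 1*2304² = -729/1331 - 1*5308416 = -729/1331 - 5308416 = -7065502425/1331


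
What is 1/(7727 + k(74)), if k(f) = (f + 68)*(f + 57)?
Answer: 1/26329 ≈ 3.7981e-5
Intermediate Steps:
k(f) = (57 + f)*(68 + f) (k(f) = (68 + f)*(57 + f) = (57 + f)*(68 + f))
1/(7727 + k(74)) = 1/(7727 + (3876 + 74² + 125*74)) = 1/(7727 + (3876 + 5476 + 9250)) = 1/(7727 + 18602) = 1/26329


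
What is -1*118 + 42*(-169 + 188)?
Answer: 680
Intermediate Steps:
-1*118 + 42*(-169 + 188) = -118 + 42*19 = -118 + 798 = 680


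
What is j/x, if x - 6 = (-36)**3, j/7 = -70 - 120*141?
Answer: 11893/4665 ≈ 2.5494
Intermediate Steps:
j = -118930 (j = 7*(-70 - 120*141) = 7*(-70 - 16920) = 7*(-16990) = -118930)
x = -46650 (x = 6 + (-36)**3 = 6 - 46656 = -46650)
j/x = -118930/(-46650) = -118930*(-1/46650) = 11893/4665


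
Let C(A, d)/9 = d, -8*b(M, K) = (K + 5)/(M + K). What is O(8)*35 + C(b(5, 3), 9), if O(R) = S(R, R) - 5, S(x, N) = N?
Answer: 186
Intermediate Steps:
b(M, K) = -(5 + K)/(8*(K + M)) (b(M, K) = -(K + 5)/(8*(M + K)) = -(5 + K)/(8*(K + M)))
C(A, d) = 9*d
O(R) = -5 + R (O(R) = R - 5 = -5 + R)
O(8)*35 + C(b(5, 3), 9) = (-5 + 8)*35 + 9*9 = 3*35 + 81 = 105 + 81 = 186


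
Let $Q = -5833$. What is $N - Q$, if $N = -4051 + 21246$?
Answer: $23028$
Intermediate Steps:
$N = 17195$
$N - Q = 17195 - -5833 = 17195 + 5833 = 23028$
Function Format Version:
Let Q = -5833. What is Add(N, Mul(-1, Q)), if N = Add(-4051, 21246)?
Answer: 23028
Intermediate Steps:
N = 17195
Add(N, Mul(-1, Q)) = Add(17195, Mul(-1, -5833)) = Add(17195, 5833) = 23028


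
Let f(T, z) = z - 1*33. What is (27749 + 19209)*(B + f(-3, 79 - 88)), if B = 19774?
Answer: 926575256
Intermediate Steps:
f(T, z) = -33 + z (f(T, z) = z - 33 = -33 + z)
(27749 + 19209)*(B + f(-3, 79 - 88)) = (27749 + 19209)*(19774 + (-33 + (79 - 88))) = 46958*(19774 + (-33 - 9)) = 46958*(19774 - 42) = 46958*19732 = 926575256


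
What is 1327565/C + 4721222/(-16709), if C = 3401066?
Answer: -1457727758097/5166219254 ≈ -282.17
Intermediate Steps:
1327565/C + 4721222/(-16709) = 1327565/3401066 + 4721222/(-16709) = 1327565*(1/3401066) + 4721222*(-1/16709) = 1327565/3401066 - 429202/1519 = -1457727758097/5166219254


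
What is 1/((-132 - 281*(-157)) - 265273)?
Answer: -1/221288 ≈ -4.5190e-6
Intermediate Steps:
1/((-132 - 281*(-157)) - 265273) = 1/((-132 + 44117) - 265273) = 1/(43985 - 265273) = 1/(-221288) = -1/221288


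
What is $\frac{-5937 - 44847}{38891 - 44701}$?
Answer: $\frac{25392}{2905} \approx 8.7408$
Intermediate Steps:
$\frac{-5937 - 44847}{38891 - 44701} = - \frac{50784}{-5810} = \left(-50784\right) \left(- \frac{1}{5810}\right) = \frac{25392}{2905}$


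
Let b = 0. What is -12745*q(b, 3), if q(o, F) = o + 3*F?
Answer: -114705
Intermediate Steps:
-12745*q(b, 3) = -12745*(0 + 3*3) = -12745*(0 + 9) = -12745*9 = -114705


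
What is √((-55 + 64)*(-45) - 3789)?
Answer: 3*I*√466 ≈ 64.761*I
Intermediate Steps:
√((-55 + 64)*(-45) - 3789) = √(9*(-45) - 3789) = √(-405 - 3789) = √(-4194) = 3*I*√466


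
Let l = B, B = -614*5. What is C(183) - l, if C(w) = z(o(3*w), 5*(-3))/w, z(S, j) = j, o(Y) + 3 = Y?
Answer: 187265/61 ≈ 3069.9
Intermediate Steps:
o(Y) = -3 + Y
B = -3070
l = -3070
C(w) = -15/w (C(w) = (5*(-3))/w = -15/w)
C(183) - l = -15/183 - 1*(-3070) = -15*1/183 + 3070 = -5/61 + 3070 = 187265/61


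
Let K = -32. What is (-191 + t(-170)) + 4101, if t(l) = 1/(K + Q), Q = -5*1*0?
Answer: 125119/32 ≈ 3910.0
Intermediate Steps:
Q = 0 (Q = -5*0 = 0)
t(l) = -1/32 (t(l) = 1/(-32 + 0) = 1/(-32) = -1/32)
(-191 + t(-170)) + 4101 = (-191 - 1/32) + 4101 = -6113/32 + 4101 = 125119/32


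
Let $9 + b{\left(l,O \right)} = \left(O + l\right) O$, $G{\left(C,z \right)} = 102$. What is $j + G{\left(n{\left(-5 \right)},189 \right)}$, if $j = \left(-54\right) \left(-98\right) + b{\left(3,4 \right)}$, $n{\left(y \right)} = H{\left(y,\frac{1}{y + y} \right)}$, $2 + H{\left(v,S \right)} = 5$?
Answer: $5413$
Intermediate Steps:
$H{\left(v,S \right)} = 3$ ($H{\left(v,S \right)} = -2 + 5 = 3$)
$n{\left(y \right)} = 3$
$b{\left(l,O \right)} = -9 + O \left(O + l\right)$ ($b{\left(l,O \right)} = -9 + \left(O + l\right) O = -9 + O \left(O + l\right)$)
$j = 5311$ ($j = \left(-54\right) \left(-98\right) + \left(-9 + 4^{2} + 4 \cdot 3\right) = 5292 + \left(-9 + 16 + 12\right) = 5292 + 19 = 5311$)
$j + G{\left(n{\left(-5 \right)},189 \right)} = 5311 + 102 = 5413$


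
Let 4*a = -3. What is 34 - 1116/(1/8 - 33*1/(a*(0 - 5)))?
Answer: 56438/347 ≈ 162.65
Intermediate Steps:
a = -¾ (a = (¼)*(-3) = -¾ ≈ -0.75000)
34 - 1116/(1/8 - 33*1/(a*(0 - 5))) = 34 - 1116/(1/8 - 33*(-4/(3*(0 - 5)))) = 34 - 1116/(1*(⅛) - 33/((-¾*(-5)))) = 34 - 1116/(⅛ - 33/15/4) = 34 - 1116/(⅛ - 33*4/15) = 34 - 1116/(⅛ - 44/5) = 34 - 1116/(-347/40) = 34 - 1116*(-40)/347 = 34 - 18*(-2480/347) = 34 + 44640/347 = 56438/347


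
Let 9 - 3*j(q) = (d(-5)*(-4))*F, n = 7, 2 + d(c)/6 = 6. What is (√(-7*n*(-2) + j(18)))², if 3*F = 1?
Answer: 335/3 ≈ 111.67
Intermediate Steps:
F = ⅓ (F = (⅓)*1 = ⅓ ≈ 0.33333)
d(c) = 24 (d(c) = -12 + 6*6 = -12 + 36 = 24)
j(q) = 41/3 (j(q) = 3 - 24*(-4)/(3*3) = 3 - (-32)/3 = 3 - ⅓*(-32) = 3 + 32/3 = 41/3)
(√(-7*n*(-2) + j(18)))² = (√(-7*7*(-2) + 41/3))² = (√(-49*(-2) + 41/3))² = (√(98 + 41/3))² = (√(335/3))² = (√1005/3)² = 335/3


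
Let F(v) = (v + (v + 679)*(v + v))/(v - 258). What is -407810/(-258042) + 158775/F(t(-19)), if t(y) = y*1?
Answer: 5679548480770/3238298079 ≈ 1753.9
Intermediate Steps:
t(y) = y
F(v) = (v + 2*v*(679 + v))/(-258 + v) (F(v) = (v + (679 + v)*(2*v))/(-258 + v) = (v + 2*v*(679 + v))/(-258 + v))
-407810/(-258042) + 158775/F(t(-19)) = -407810/(-258042) + 158775/((-19*(1359 + 2*(-19))/(-258 - 19))) = -407810*(-1/258042) + 158775/((-19*(1359 - 38)/(-277))) = 203905/129021 + 158775/((-19*(-1/277)*1321)) = 203905/129021 + 158775/(25099/277) = 203905/129021 + 158775*(277/25099) = 203905/129021 + 43980675/25099 = 5679548480770/3238298079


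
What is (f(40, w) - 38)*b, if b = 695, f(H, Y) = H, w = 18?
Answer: 1390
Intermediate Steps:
(f(40, w) - 38)*b = (40 - 38)*695 = 2*695 = 1390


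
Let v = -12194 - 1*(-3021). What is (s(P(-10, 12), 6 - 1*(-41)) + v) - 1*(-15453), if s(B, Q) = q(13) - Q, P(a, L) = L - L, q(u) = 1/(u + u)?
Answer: 162059/26 ≈ 6233.0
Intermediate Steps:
q(u) = 1/(2*u)
P(a, L) = 0
v = -9173 (v = -12194 + 3021 = -9173)
s(B, Q) = 1/26 - Q (s(B, Q) = (1/2)/13 - Q = (1/2)*(1/13) - Q = 1/26 - Q)
(s(P(-10, 12), 6 - 1*(-41)) + v) - 1*(-15453) = ((1/26 - (6 - 1*(-41))) - 9173) - 1*(-15453) = ((1/26 - (6 + 41)) - 9173) + 15453 = ((1/26 - 1*47) - 9173) + 15453 = ((1/26 - 47) - 9173) + 15453 = (-1221/26 - 9173) + 15453 = -239719/26 + 15453 = 162059/26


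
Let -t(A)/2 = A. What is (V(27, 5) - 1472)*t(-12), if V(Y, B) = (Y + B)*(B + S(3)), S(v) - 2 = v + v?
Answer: -25344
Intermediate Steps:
S(v) = 2 + 2*v (S(v) = 2 + (v + v) = 2 + 2*v)
t(A) = -2*A
V(Y, B) = (8 + B)*(B + Y) (V(Y, B) = (Y + B)*(B + (2 + 2*3)) = (B + Y)*(B + (2 + 6)) = (B + Y)*(B + 8) = (B + Y)*(8 + B) = (8 + B)*(B + Y))
(V(27, 5) - 1472)*t(-12) = ((5² + 8*5 + 8*27 + 5*27) - 1472)*(-2*(-12)) = ((25 + 40 + 216 + 135) - 1472)*24 = (416 - 1472)*24 = -1056*24 = -25344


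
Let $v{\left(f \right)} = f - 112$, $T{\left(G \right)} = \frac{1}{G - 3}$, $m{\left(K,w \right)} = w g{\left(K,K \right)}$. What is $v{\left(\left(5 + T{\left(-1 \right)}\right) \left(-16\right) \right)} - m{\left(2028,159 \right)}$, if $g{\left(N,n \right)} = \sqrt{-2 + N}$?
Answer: $-188 - 159 \sqrt{2026} \approx -7344.8$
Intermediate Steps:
$m{\left(K,w \right)} = w \sqrt{-2 + K}$
$T{\left(G \right)} = \frac{1}{-3 + G}$
$v{\left(f \right)} = -112 + f$
$v{\left(\left(5 + T{\left(-1 \right)}\right) \left(-16\right) \right)} - m{\left(2028,159 \right)} = \left(-112 + \left(5 + \frac{1}{-3 - 1}\right) \left(-16\right)\right) - 159 \sqrt{-2 + 2028} = \left(-112 + \left(5 + \frac{1}{-4}\right) \left(-16\right)\right) - 159 \sqrt{2026} = \left(-112 + \left(5 - \frac{1}{4}\right) \left(-16\right)\right) - 159 \sqrt{2026} = \left(-112 + \frac{19}{4} \left(-16\right)\right) - 159 \sqrt{2026} = \left(-112 - 76\right) - 159 \sqrt{2026} = -188 - 159 \sqrt{2026}$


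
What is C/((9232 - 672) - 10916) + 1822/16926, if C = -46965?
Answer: 12890681/643188 ≈ 20.042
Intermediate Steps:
C/((9232 - 672) - 10916) + 1822/16926 = -46965/((9232 - 672) - 10916) + 1822/16926 = -46965/(8560 - 10916) + 1822*(1/16926) = -46965/(-2356) + 911/8463 = -46965*(-1/2356) + 911/8463 = 1515/76 + 911/8463 = 12890681/643188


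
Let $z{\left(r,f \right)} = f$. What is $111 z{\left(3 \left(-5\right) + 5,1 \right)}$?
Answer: $111$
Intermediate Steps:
$111 z{\left(3 \left(-5\right) + 5,1 \right)} = 111 \cdot 1 = 111$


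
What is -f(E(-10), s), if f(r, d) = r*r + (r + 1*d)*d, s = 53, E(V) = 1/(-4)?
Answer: -44733/16 ≈ -2795.8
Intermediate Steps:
E(V) = -¼
f(r, d) = r² + d*(d + r) (f(r, d) = r² + (r + d)*d = r² + (d + r)*d = r² + d*(d + r))
-f(E(-10), s) = -(53² + (-¼)² + 53*(-¼)) = -(2809 + 1/16 - 53/4) = -1*44733/16 = -44733/16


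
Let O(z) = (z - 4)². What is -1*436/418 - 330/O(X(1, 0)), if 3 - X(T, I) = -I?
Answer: -69188/209 ≈ -331.04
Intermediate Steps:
X(T, I) = 3 + I (X(T, I) = 3 - (-1)*I = 3 + I)
O(z) = (-4 + z)²
-1*436/418 - 330/O(X(1, 0)) = -1*436/418 - 330/(-4 + (3 + 0))² = -436*1/418 - 330/(-4 + 3)² = -218/209 - 330/((-1)²) = -218/209 - 330/1 = -218/209 - 330*1 = -218/209 - 330 = -69188/209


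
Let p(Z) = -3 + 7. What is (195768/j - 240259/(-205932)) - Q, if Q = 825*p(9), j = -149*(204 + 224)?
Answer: -10840722065507/3283173876 ≈ -3301.9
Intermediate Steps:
j = -63772 (j = -149*428 = -63772)
p(Z) = 4
Q = 3300 (Q = 825*4 = 3300)
(195768/j - 240259/(-205932)) - Q = (195768/(-63772) - 240259/(-205932)) - 1*3300 = (195768*(-1/63772) - 240259*(-1/205932)) - 3300 = (-48942/15943 + 240259/205932) - 3300 = -6248274707/3283173876 - 3300 = -10840722065507/3283173876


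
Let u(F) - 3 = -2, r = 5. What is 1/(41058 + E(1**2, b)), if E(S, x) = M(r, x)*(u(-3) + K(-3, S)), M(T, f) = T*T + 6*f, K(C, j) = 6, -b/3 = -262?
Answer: 1/74245 ≈ 1.3469e-5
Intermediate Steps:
b = 786 (b = -3*(-262) = 786)
u(F) = 1 (u(F) = 3 - 2 = 1)
M(T, f) = T**2 + 6*f
E(S, x) = 175 + 42*x (E(S, x) = (5**2 + 6*x)*(1 + 6) = (25 + 6*x)*7 = 175 + 42*x)
1/(41058 + E(1**2, b)) = 1/(41058 + (175 + 42*786)) = 1/(41058 + (175 + 33012)) = 1/(41058 + 33187) = 1/74245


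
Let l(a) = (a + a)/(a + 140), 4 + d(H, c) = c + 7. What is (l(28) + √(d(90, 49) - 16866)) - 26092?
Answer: -78275/3 + I*√16814 ≈ -26092.0 + 129.67*I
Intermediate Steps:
d(H, c) = 3 + c (d(H, c) = -4 + (c + 7) = -4 + (7 + c) = 3 + c)
l(a) = 2*a/(140 + a) (l(a) = (2*a)/(140 + a) = 2*a/(140 + a))
(l(28) + √(d(90, 49) - 16866)) - 26092 = (2*28/(140 + 28) + √((3 + 49) - 16866)) - 26092 = (2*28/168 + √(52 - 16866)) - 26092 = (2*28*(1/168) + √(-16814)) - 26092 = (⅓ + I*√16814) - 26092 = -78275/3 + I*√16814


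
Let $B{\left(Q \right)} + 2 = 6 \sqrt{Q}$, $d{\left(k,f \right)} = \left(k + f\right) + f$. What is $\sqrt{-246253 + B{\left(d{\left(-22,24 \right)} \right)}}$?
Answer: $\sqrt{-246255 + 6 \sqrt{26}} \approx 496.21 i$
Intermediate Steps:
$d{\left(k,f \right)} = k + 2 f$ ($d{\left(k,f \right)} = \left(f + k\right) + f = k + 2 f$)
$B{\left(Q \right)} = -2 + 6 \sqrt{Q}$
$\sqrt{-246253 + B{\left(d{\left(-22,24 \right)} \right)}} = \sqrt{-246253 - \left(2 - 6 \sqrt{-22 + 2 \cdot 24}\right)} = \sqrt{-246253 - \left(2 - 6 \sqrt{-22 + 48}\right)} = \sqrt{-246253 - \left(2 - 6 \sqrt{26}\right)} = \sqrt{-246255 + 6 \sqrt{26}}$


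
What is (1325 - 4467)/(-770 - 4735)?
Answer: 3142/5505 ≈ 0.57075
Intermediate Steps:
(1325 - 4467)/(-770 - 4735) = -3142/(-5505) = -3142*(-1/5505) = 3142/5505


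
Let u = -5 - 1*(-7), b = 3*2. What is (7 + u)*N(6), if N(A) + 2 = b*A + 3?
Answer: 333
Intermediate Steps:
b = 6
u = 2 (u = -5 + 7 = 2)
N(A) = 1 + 6*A (N(A) = -2 + (6*A + 3) = -2 + (3 + 6*A) = 1 + 6*A)
(7 + u)*N(6) = (7 + 2)*(1 + 6*6) = 9*(1 + 36) = 9*37 = 333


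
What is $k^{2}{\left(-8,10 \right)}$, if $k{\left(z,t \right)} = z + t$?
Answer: $4$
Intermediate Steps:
$k{\left(z,t \right)} = t + z$
$k^{2}{\left(-8,10 \right)} = \left(10 - 8\right)^{2} = 2^{2} = 4$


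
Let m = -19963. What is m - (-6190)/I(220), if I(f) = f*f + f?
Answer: -97059487/4862 ≈ -19963.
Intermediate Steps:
I(f) = f + f**2 (I(f) = f**2 + f = f + f**2)
m - (-6190)/I(220) = -19963 - (-6190)/(220*(1 + 220)) = -19963 - (-6190)/(220*221) = -19963 - (-6190)/48620 = -19963 - 1*(-619/4862) = -19963 + 619/4862 = -97059487/4862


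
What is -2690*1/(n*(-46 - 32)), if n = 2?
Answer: 1345/78 ≈ 17.244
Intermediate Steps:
-2690*1/(n*(-46 - 32)) = -2690*1/(2*(-46 - 32)) = -2690/((-78*2)) = -2690/(-156) = -2690*(-1/156) = 1345/78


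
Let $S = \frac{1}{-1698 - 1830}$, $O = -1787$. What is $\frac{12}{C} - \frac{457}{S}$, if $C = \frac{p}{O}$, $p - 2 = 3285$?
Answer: $\frac{5299595508}{3287} \approx 1.6123 \cdot 10^{6}$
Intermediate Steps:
$p = 3287$ ($p = 2 + 3285 = 3287$)
$S = - \frac{1}{3528}$ ($S = \frac{1}{-3528} = - \frac{1}{3528} \approx -0.00028345$)
$C = - \frac{3287}{1787}$ ($C = \frac{3287}{-1787} = 3287 \left(- \frac{1}{1787}\right) = - \frac{3287}{1787} \approx -1.8394$)
$\frac{12}{C} - \frac{457}{S} = \frac{12}{- \frac{3287}{1787}} - \frac{457}{- \frac{1}{3528}} = 12 \left(- \frac{1787}{3287}\right) - -1612296 = - \frac{21444}{3287} + 1612296 = \frac{5299595508}{3287}$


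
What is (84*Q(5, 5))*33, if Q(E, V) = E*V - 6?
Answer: 52668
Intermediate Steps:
Q(E, V) = -6 + E*V
(84*Q(5, 5))*33 = (84*(-6 + 5*5))*33 = (84*(-6 + 25))*33 = (84*19)*33 = 1596*33 = 52668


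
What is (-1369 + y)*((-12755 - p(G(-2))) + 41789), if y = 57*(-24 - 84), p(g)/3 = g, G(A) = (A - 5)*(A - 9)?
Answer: -216742575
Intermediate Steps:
G(A) = (-9 + A)*(-5 + A) (G(A) = (-5 + A)*(-9 + A) = (-9 + A)*(-5 + A))
p(g) = 3*g
y = -6156 (y = 57*(-108) = -6156)
(-1369 + y)*((-12755 - p(G(-2))) + 41789) = (-1369 - 6156)*((-12755 - 3*(45 + (-2)² - 14*(-2))) + 41789) = -7525*((-12755 - 3*(45 + 4 + 28)) + 41789) = -7525*((-12755 - 3*77) + 41789) = -7525*((-12755 - 1*231) + 41789) = -7525*((-12755 - 231) + 41789) = -7525*(-12986 + 41789) = -7525*28803 = -216742575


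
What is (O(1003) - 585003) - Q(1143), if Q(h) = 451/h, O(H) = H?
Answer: -667512451/1143 ≈ -5.8400e+5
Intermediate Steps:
(O(1003) - 585003) - Q(1143) = (1003 - 585003) - 451/1143 = -584000 - 451/1143 = -667512451/1143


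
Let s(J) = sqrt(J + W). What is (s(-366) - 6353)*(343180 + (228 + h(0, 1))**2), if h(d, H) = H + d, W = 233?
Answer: -2513380213 + 395621*I*sqrt(133) ≈ -2.5134e+9 + 4.5625e+6*I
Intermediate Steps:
s(J) = sqrt(233 + J) (s(J) = sqrt(J + 233) = sqrt(233 + J))
(s(-366) - 6353)*(343180 + (228 + h(0, 1))**2) = (sqrt(233 - 366) - 6353)*(343180 + (228 + (1 + 0))**2) = (sqrt(-133) - 6353)*(343180 + (228 + 1)**2) = (I*sqrt(133) - 6353)*(343180 + 229**2) = (-6353 + I*sqrt(133))*(343180 + 52441) = (-6353 + I*sqrt(133))*395621 = -2513380213 + 395621*I*sqrt(133)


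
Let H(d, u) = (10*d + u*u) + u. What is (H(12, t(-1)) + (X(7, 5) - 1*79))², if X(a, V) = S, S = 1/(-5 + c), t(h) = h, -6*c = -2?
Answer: 326041/196 ≈ 1663.5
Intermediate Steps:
c = ⅓ (c = -⅙*(-2) = ⅓ ≈ 0.33333)
H(d, u) = u + u² + 10*d (H(d, u) = (10*d + u²) + u = (u² + 10*d) + u = u + u² + 10*d)
S = -3/14 (S = 1/(-5 + ⅓) = 1/(-14/3) = -3/14 ≈ -0.21429)
X(a, V) = -3/14
(H(12, t(-1)) + (X(7, 5) - 1*79))² = ((-1 + (-1)² + 10*12) + (-3/14 - 1*79))² = ((-1 + 1 + 120) + (-3/14 - 79))² = (120 - 1109/14)² = (571/14)² = 326041/196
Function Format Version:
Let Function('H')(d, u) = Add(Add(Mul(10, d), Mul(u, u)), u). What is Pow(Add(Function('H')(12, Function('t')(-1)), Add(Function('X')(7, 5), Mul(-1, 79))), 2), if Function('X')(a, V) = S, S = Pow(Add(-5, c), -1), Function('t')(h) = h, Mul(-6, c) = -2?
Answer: Rational(326041, 196) ≈ 1663.5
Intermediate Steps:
c = Rational(1, 3) (c = Mul(Rational(-1, 6), -2) = Rational(1, 3) ≈ 0.33333)
Function('H')(d, u) = Add(u, Pow(u, 2), Mul(10, d)) (Function('H')(d, u) = Add(Add(Mul(10, d), Pow(u, 2)), u) = Add(Add(Pow(u, 2), Mul(10, d)), u) = Add(u, Pow(u, 2), Mul(10, d)))
S = Rational(-3, 14) (S = Pow(Add(-5, Rational(1, 3)), -1) = Pow(Rational(-14, 3), -1) = Rational(-3, 14) ≈ -0.21429)
Function('X')(a, V) = Rational(-3, 14)
Pow(Add(Function('H')(12, Function('t')(-1)), Add(Function('X')(7, 5), Mul(-1, 79))), 2) = Pow(Add(Add(-1, Pow(-1, 2), Mul(10, 12)), Add(Rational(-3, 14), Mul(-1, 79))), 2) = Pow(Add(Add(-1, 1, 120), Add(Rational(-3, 14), -79)), 2) = Pow(Add(120, Rational(-1109, 14)), 2) = Pow(Rational(571, 14), 2) = Rational(326041, 196)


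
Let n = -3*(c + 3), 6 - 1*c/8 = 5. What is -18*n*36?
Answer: 21384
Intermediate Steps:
c = 8 (c = 48 - 8*5 = 48 - 40 = 8)
n = -33 (n = -3*(8 + 3) = -3*11 = -33)
-18*n*36 = -18*(-33)*36 = 594*36 = 21384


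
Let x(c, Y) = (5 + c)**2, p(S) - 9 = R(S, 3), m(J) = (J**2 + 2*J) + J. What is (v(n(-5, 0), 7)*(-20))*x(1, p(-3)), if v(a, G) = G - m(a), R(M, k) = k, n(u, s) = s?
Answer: -5040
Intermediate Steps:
m(J) = J**2 + 3*J
p(S) = 12 (p(S) = 9 + 3 = 12)
v(a, G) = G - a*(3 + a)
(v(n(-5, 0), 7)*(-20))*x(1, p(-3)) = ((7 - 1*0*(3 + 0))*(-20))*(5 + 1)**2 = ((7 - 1*0*3)*(-20))*6**2 = ((7 + 0)*(-20))*36 = (7*(-20))*36 = -140*36 = -5040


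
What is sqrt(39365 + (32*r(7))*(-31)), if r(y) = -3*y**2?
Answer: sqrt(185189) ≈ 430.34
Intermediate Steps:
sqrt(39365 + (32*r(7))*(-31)) = sqrt(39365 + (32*(-3*7**2))*(-31)) = sqrt(39365 + (32*(-3*49))*(-31)) = sqrt(39365 + (32*(-147))*(-31)) = sqrt(39365 - 4704*(-31)) = sqrt(39365 + 145824) = sqrt(185189)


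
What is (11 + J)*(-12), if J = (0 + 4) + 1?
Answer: -192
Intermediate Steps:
J = 5 (J = 4 + 1 = 5)
(11 + J)*(-12) = (11 + 5)*(-12) = 16*(-12) = -192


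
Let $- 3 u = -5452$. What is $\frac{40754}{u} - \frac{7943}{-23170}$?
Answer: $\frac{359514472}{15790355} \approx 22.768$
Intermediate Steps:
$u = \frac{5452}{3}$ ($u = \left(- \frac{1}{3}\right) \left(-5452\right) = \frac{5452}{3} \approx 1817.3$)
$\frac{40754}{u} - \frac{7943}{-23170} = \frac{40754}{\frac{5452}{3}} - \frac{7943}{-23170} = 40754 \cdot \frac{3}{5452} - - \frac{7943}{23170} = \frac{61131}{2726} + \frac{7943}{23170} = \frac{359514472}{15790355}$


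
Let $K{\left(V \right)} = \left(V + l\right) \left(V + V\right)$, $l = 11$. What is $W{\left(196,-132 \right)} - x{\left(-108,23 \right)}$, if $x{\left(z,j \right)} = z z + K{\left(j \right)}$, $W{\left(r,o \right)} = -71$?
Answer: $-13299$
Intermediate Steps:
$K{\left(V \right)} = 2 V \left(11 + V\right)$ ($K{\left(V \right)} = \left(V + 11\right) \left(V + V\right) = \left(11 + V\right) 2 V = 2 V \left(11 + V\right)$)
$x{\left(z,j \right)} = z^{2} + 2 j \left(11 + j\right)$ ($x{\left(z,j \right)} = z z + 2 j \left(11 + j\right) = z^{2} + 2 j \left(11 + j\right)$)
$W{\left(196,-132 \right)} - x{\left(-108,23 \right)} = -71 - \left(\left(-108\right)^{2} + 2 \cdot 23 \left(11 + 23\right)\right) = -71 - \left(11664 + 2 \cdot 23 \cdot 34\right) = -71 - \left(11664 + 1564\right) = -71 - 13228 = -13299$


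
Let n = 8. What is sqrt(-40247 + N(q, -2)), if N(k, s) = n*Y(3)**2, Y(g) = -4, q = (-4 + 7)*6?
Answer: I*sqrt(40119) ≈ 200.3*I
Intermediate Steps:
q = 18 (q = 3*6 = 18)
N(k, s) = 128 (N(k, s) = 8*(-4)**2 = 8*16 = 128)
sqrt(-40247 + N(q, -2)) = sqrt(-40247 + 128) = sqrt(-40119) = I*sqrt(40119)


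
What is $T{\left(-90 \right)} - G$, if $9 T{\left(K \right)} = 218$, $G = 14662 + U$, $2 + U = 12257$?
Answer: $- \frac{242035}{9} \approx -26893.0$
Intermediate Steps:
$U = 12255$ ($U = -2 + 12257 = 12255$)
$G = 26917$ ($G = 14662 + 12255 = 26917$)
$T{\left(K \right)} = \frac{218}{9}$ ($T{\left(K \right)} = \frac{1}{9} \cdot 218 = \frac{218}{9}$)
$T{\left(-90 \right)} - G = \frac{218}{9} - 26917 = - \frac{242035}{9}$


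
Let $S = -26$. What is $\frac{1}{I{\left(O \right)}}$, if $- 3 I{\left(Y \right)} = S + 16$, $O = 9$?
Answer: $\frac{3}{10} \approx 0.3$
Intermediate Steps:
$I{\left(Y \right)} = \frac{10}{3}$ ($I{\left(Y \right)} = - \frac{-26 + 16}{3} = \left(- \frac{1}{3}\right) \left(-10\right) = \frac{10}{3}$)
$\frac{1}{I{\left(O \right)}} = \frac{1}{\frac{10}{3}} = \frac{3}{10}$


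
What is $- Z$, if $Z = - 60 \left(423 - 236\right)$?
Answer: $11220$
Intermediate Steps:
$Z = -11220$ ($Z = \left(-60\right) 187 = -11220$)
$- Z = \left(-1\right) \left(-11220\right) = 11220$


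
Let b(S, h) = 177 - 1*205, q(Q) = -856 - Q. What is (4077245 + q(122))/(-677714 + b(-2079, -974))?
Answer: -313559/52134 ≈ -6.0145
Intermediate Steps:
b(S, h) = -28 (b(S, h) = 177 - 205 = -28)
(4077245 + q(122))/(-677714 + b(-2079, -974)) = (4077245 + (-856 - 1*122))/(-677714 - 28) = (4077245 + (-856 - 122))/(-677742) = (4077245 - 978)*(-1/677742) = 4076267*(-1/677742) = -313559/52134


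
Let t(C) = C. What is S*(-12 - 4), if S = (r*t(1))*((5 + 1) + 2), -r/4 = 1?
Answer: 512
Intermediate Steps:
r = -4 (r = -4*1 = -4)
S = -32 (S = (-4*1)*((5 + 1) + 2) = -4*(6 + 2) = -4*8 = -32)
S*(-12 - 4) = -32*(-12 - 4) = -32*(-16) = 512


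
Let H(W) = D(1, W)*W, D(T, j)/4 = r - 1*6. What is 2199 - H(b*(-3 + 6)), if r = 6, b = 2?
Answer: 2199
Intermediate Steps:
D(T, j) = 0 (D(T, j) = 4*(6 - 1*6) = 4*(6 - 6) = 4*0 = 0)
H(W) = 0 (H(W) = 0*W = 0)
2199 - H(b*(-3 + 6)) = 2199 - 1*0 = 2199 + 0 = 2199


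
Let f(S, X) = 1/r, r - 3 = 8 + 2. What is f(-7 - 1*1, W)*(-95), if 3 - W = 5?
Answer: -95/13 ≈ -7.3077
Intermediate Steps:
r = 13 (r = 3 + (8 + 2) = 3 + 10 = 13)
W = -2 (W = 3 - 1*5 = 3 - 5 = -2)
f(S, X) = 1/13
f(-7 - 1*1, W)*(-95) = (1/13)*(-95) = -95/13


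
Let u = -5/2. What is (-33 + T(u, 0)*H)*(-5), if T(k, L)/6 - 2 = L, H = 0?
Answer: 165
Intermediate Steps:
u = -5/2 (u = -5*½ = -5/2 ≈ -2.5000)
T(k, L) = 12 + 6*L
(-33 + T(u, 0)*H)*(-5) = (-33 + (12 + 6*0)*0)*(-5) = (-33 + (12 + 0)*0)*(-5) = (-33 + 12*0)*(-5) = (-33 + 0)*(-5) = -33*(-5) = 165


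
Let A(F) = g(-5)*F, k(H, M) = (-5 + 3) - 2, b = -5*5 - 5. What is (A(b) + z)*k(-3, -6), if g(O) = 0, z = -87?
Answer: 348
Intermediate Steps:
b = -30 (b = -25 - 5 = -30)
k(H, M) = -4 (k(H, M) = -2 - 2 = -4)
A(F) = 0 (A(F) = 0*F = 0)
(A(b) + z)*k(-3, -6) = (0 - 87)*(-4) = -87*(-4) = 348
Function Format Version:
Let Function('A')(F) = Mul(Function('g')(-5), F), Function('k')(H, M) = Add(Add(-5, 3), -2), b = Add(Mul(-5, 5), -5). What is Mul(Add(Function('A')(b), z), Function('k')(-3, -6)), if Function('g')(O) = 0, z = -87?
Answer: 348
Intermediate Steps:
b = -30 (b = Add(-25, -5) = -30)
Function('k')(H, M) = -4 (Function('k')(H, M) = Add(-2, -2) = -4)
Function('A')(F) = 0 (Function('A')(F) = Mul(0, F) = 0)
Mul(Add(Function('A')(b), z), Function('k')(-3, -6)) = Mul(Add(0, -87), -4) = Mul(-87, -4) = 348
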